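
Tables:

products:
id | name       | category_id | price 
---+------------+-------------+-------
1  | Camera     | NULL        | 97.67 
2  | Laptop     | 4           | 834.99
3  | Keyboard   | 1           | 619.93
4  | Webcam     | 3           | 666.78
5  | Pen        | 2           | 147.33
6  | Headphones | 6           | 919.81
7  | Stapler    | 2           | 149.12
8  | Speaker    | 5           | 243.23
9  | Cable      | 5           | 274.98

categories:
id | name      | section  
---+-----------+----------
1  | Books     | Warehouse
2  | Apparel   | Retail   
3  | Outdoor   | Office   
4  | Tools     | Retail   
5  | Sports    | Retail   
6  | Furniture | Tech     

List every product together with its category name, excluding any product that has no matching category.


INNER JOIN keeps only products rows whose category_id matches an id in categories. Walk through each product:
  - product 1 (Camera): category_id=NULL, no match -> dropped
  - product 2 (Laptop): category_id=4 -> matches Tools
  - product 3 (Keyboard): category_id=1 -> matches Books
  - product 4 (Webcam): category_id=3 -> matches Outdoor
  - product 5 (Pen): category_id=2 -> matches Apparel
  - product 6 (Headphones): category_id=6 -> matches Furniture
  - product 7 (Stapler): category_id=2 -> matches Apparel
  - product 8 (Speaker): category_id=5 -> matches Sports
  - product 9 (Cable): category_id=5 -> matches Sports
So 1 of 9 rows is dropped.

SQL:
SELECT a.name, b.name AS category
FROM products a
INNER JOIN categories b ON a.category_id = b.id

Result:
name       | category 
-----------+----------
Laptop     | Tools    
Keyboard   | Books    
Webcam     | Outdoor  
Pen        | Apparel  
Headphones | Furniture
Stapler    | Apparel  
Speaker    | Sports   
Cable      | Sports   


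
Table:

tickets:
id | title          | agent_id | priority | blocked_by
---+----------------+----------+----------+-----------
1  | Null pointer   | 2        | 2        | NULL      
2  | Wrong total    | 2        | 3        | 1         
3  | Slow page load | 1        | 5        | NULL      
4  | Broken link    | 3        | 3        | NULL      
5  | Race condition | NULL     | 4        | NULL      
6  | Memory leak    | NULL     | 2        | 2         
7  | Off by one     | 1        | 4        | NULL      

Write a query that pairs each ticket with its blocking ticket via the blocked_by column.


This is a self-join: tickets is joined to a second copy of itself, matching each row's blocked_by to another row's id. Use LEFT JOIN so rows with blocked_by=NULL are kept.
  - ticket 1 (Null pointer): blocked_by=NULL -> NULL
  - ticket 2 (Wrong total): blocked_by=1 -> Null pointer
  - ticket 3 (Slow page load): blocked_by=NULL -> NULL
  - ticket 4 (Broken link): blocked_by=NULL -> NULL
  - ticket 5 (Race condition): blocked_by=NULL -> NULL
  - ticket 6 (Memory leak): blocked_by=2 -> Wrong total
  - ticket 7 (Off by one): blocked_by=NULL -> NULL

SQL:
SELECT a.title AS item, b.title AS blocked_by
FROM tickets a
LEFT JOIN tickets b ON a.blocked_by = b.id

Result:
item           | blocked_by  
---------------+-------------
Null pointer   | NULL        
Wrong total    | Null pointer
Slow page load | NULL        
Broken link    | NULL        
Race condition | NULL        
Memory leak    | Wrong total 
Off by one     | NULL        


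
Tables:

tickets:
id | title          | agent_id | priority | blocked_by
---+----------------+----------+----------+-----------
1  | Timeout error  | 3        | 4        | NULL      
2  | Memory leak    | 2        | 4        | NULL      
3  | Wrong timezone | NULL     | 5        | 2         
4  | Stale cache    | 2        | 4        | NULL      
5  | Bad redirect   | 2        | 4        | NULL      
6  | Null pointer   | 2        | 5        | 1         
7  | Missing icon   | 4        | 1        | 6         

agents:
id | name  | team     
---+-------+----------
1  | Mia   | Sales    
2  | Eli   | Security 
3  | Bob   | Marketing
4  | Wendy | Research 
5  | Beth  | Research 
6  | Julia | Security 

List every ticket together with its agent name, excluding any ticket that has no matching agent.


INNER JOIN keeps only tickets rows whose agent_id matches an id in agents. Walk through each ticket:
  - ticket 1 (Timeout error): agent_id=3 -> matches Bob
  - ticket 2 (Memory leak): agent_id=2 -> matches Eli
  - ticket 3 (Wrong timezone): agent_id=NULL, no match -> dropped
  - ticket 4 (Stale cache): agent_id=2 -> matches Eli
  - ticket 5 (Bad redirect): agent_id=2 -> matches Eli
  - ticket 6 (Null pointer): agent_id=2 -> matches Eli
  - ticket 7 (Missing icon): agent_id=4 -> matches Wendy
So 1 of 7 rows is dropped.

SQL:
SELECT a.title, b.name AS agent
FROM tickets a
INNER JOIN agents b ON a.agent_id = b.id

Result:
title         | agent
--------------+------
Timeout error | Bob  
Memory leak   | Eli  
Stale cache   | Eli  
Bad redirect  | Eli  
Null pointer  | Eli  
Missing icon  | Wendy


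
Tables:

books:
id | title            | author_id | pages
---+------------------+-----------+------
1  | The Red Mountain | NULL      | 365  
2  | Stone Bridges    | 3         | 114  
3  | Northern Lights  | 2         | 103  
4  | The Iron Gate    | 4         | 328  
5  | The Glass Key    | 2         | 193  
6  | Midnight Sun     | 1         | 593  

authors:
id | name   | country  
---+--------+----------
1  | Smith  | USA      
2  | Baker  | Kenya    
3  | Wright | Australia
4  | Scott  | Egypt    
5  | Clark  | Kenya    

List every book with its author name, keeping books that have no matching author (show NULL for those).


LEFT JOIN keeps every row from books (the left table); where author_id has no match in authors, the author columns become NULL. Walk through each book:
  - book 1 (The Red Mountain): author_id=NULL, no match -> kept with NULL
  - book 2 (Stone Bridges): author_id=3 -> matches Wright
  - book 3 (Northern Lights): author_id=2 -> matches Baker
  - book 4 (The Iron Gate): author_id=4 -> matches Scott
  - book 5 (The Glass Key): author_id=2 -> matches Baker
  - book 6 (Midnight Sun): author_id=1 -> matches Smith
All 6 rows appear; 1 has NULL author.

SQL:
SELECT a.title, b.name AS author
FROM books a
LEFT JOIN authors b ON a.author_id = b.id

Result:
title            | author
-----------------+-------
The Red Mountain | NULL  
Stone Bridges    | Wright
Northern Lights  | Baker 
The Iron Gate    | Scott 
The Glass Key    | Baker 
Midnight Sun     | Smith 


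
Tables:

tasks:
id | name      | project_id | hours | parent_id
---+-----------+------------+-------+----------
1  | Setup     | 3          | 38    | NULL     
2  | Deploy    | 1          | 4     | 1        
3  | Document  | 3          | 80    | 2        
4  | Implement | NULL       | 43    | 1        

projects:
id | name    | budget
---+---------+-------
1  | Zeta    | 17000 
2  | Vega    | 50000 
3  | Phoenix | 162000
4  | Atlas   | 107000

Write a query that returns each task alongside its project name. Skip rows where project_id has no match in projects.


INNER JOIN keeps only tasks rows whose project_id matches an id in projects. Walk through each task:
  - task 1 (Setup): project_id=3 -> matches Phoenix
  - task 2 (Deploy): project_id=1 -> matches Zeta
  - task 3 (Document): project_id=3 -> matches Phoenix
  - task 4 (Implement): project_id=NULL, no match -> dropped
So 1 of 4 rows is dropped.

SQL:
SELECT a.name, b.name AS project
FROM tasks a
INNER JOIN projects b ON a.project_id = b.id

Result:
name     | project
---------+--------
Setup    | Phoenix
Deploy   | Zeta   
Document | Phoenix


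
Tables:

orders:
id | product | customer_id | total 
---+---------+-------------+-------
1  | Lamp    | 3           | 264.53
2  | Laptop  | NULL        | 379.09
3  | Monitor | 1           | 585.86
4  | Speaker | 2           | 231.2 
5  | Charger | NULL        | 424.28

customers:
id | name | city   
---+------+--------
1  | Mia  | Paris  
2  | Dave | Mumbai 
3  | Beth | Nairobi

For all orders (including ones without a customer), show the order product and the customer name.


LEFT JOIN keeps every row from orders (the left table); where customer_id has no match in customers, the customer columns become NULL. Walk through each order:
  - order 1 (Lamp): customer_id=3 -> matches Beth
  - order 2 (Laptop): customer_id=NULL, no match -> kept with NULL
  - order 3 (Monitor): customer_id=1 -> matches Mia
  - order 4 (Speaker): customer_id=2 -> matches Dave
  - order 5 (Charger): customer_id=NULL, no match -> kept with NULL
All 5 rows appear; 2 have NULL customer.

SQL:
SELECT a.product, b.name AS customer
FROM orders a
LEFT JOIN customers b ON a.customer_id = b.id

Result:
product | customer
--------+---------
Lamp    | Beth    
Laptop  | NULL    
Monitor | Mia     
Speaker | Dave    
Charger | NULL    


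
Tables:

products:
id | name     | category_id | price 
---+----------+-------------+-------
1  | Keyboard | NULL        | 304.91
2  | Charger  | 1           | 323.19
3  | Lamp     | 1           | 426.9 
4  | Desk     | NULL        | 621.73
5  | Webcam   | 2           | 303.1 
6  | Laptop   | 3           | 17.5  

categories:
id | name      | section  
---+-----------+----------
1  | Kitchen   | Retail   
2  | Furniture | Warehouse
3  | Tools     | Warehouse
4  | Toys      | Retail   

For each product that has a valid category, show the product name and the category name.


INNER JOIN keeps only products rows whose category_id matches an id in categories. Walk through each product:
  - product 1 (Keyboard): category_id=NULL, no match -> dropped
  - product 2 (Charger): category_id=1 -> matches Kitchen
  - product 3 (Lamp): category_id=1 -> matches Kitchen
  - product 4 (Desk): category_id=NULL, no match -> dropped
  - product 5 (Webcam): category_id=2 -> matches Furniture
  - product 6 (Laptop): category_id=3 -> matches Tools
So 2 of 6 rows are dropped.

SQL:
SELECT a.name, b.name AS category
FROM products a
INNER JOIN categories b ON a.category_id = b.id

Result:
name    | category 
--------+----------
Charger | Kitchen  
Lamp    | Kitchen  
Webcam  | Furniture
Laptop  | Tools    


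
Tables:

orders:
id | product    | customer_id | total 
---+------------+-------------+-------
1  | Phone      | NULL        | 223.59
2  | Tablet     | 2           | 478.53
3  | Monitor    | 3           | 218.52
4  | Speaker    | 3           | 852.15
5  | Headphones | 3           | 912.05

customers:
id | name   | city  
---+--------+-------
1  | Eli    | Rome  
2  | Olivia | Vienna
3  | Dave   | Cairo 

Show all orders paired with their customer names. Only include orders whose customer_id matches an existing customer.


INNER JOIN keeps only orders rows whose customer_id matches an id in customers. Walk through each order:
  - order 1 (Phone): customer_id=NULL, no match -> dropped
  - order 2 (Tablet): customer_id=2 -> matches Olivia
  - order 3 (Monitor): customer_id=3 -> matches Dave
  - order 4 (Speaker): customer_id=3 -> matches Dave
  - order 5 (Headphones): customer_id=3 -> matches Dave
So 1 of 5 rows is dropped.

SQL:
SELECT a.product, b.name AS customer
FROM orders a
INNER JOIN customers b ON a.customer_id = b.id

Result:
product    | customer
-----------+---------
Tablet     | Olivia  
Monitor    | Dave    
Speaker    | Dave    
Headphones | Dave    


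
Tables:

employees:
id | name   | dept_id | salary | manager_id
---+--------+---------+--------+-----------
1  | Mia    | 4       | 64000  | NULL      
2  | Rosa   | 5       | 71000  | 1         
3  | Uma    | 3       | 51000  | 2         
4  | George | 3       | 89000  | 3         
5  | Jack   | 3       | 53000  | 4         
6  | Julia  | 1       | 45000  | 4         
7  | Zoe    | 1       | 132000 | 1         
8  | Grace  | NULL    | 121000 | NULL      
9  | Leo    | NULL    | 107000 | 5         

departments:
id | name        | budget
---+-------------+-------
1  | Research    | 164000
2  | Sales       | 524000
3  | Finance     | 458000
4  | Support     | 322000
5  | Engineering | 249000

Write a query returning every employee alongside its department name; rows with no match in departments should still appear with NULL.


LEFT JOIN keeps every row from employees (the left table); where dept_id has no match in departments, the department columns become NULL. Walk through each employee:
  - employee 1 (Mia): dept_id=4 -> matches Support
  - employee 2 (Rosa): dept_id=5 -> matches Engineering
  - employee 3 (Uma): dept_id=3 -> matches Finance
  - employee 4 (George): dept_id=3 -> matches Finance
  - employee 5 (Jack): dept_id=3 -> matches Finance
  - employee 6 (Julia): dept_id=1 -> matches Research
  - employee 7 (Zoe): dept_id=1 -> matches Research
  - employee 8 (Grace): dept_id=NULL, no match -> kept with NULL
  - employee 9 (Leo): dept_id=NULL, no match -> kept with NULL
All 9 rows appear; 2 have NULL department.

SQL:
SELECT a.name, b.name AS department
FROM employees a
LEFT JOIN departments b ON a.dept_id = b.id

Result:
name   | department 
-------+------------
Mia    | Support    
Rosa   | Engineering
Uma    | Finance    
George | Finance    
Jack   | Finance    
Julia  | Research   
Zoe    | Research   
Grace  | NULL       
Leo    | NULL       


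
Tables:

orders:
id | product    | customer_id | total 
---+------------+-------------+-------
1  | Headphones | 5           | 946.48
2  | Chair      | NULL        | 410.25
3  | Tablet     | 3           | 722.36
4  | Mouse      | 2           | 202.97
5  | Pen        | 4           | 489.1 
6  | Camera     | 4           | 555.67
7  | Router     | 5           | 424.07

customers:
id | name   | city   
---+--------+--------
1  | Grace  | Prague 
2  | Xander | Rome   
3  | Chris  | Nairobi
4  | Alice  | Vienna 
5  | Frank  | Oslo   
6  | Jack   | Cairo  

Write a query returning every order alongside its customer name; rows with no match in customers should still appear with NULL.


LEFT JOIN keeps every row from orders (the left table); where customer_id has no match in customers, the customer columns become NULL. Walk through each order:
  - order 1 (Headphones): customer_id=5 -> matches Frank
  - order 2 (Chair): customer_id=NULL, no match -> kept with NULL
  - order 3 (Tablet): customer_id=3 -> matches Chris
  - order 4 (Mouse): customer_id=2 -> matches Xander
  - order 5 (Pen): customer_id=4 -> matches Alice
  - order 6 (Camera): customer_id=4 -> matches Alice
  - order 7 (Router): customer_id=5 -> matches Frank
All 7 rows appear; 1 has NULL customer.

SQL:
SELECT a.product, b.name AS customer
FROM orders a
LEFT JOIN customers b ON a.customer_id = b.id

Result:
product    | customer
-----------+---------
Headphones | Frank   
Chair      | NULL    
Tablet     | Chris   
Mouse      | Xander  
Pen        | Alice   
Camera     | Alice   
Router     | Frank   


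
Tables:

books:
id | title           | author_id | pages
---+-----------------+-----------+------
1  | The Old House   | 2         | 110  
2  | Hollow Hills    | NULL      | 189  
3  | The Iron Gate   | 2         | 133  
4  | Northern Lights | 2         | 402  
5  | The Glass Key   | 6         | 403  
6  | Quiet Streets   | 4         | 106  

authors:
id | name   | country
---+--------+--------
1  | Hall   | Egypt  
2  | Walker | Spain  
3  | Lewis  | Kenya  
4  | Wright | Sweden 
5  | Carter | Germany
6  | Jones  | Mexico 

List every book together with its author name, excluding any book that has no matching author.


INNER JOIN keeps only books rows whose author_id matches an id in authors. Walk through each book:
  - book 1 (The Old House): author_id=2 -> matches Walker
  - book 2 (Hollow Hills): author_id=NULL, no match -> dropped
  - book 3 (The Iron Gate): author_id=2 -> matches Walker
  - book 4 (Northern Lights): author_id=2 -> matches Walker
  - book 5 (The Glass Key): author_id=6 -> matches Jones
  - book 6 (Quiet Streets): author_id=4 -> matches Wright
So 1 of 6 rows is dropped.

SQL:
SELECT a.title, b.name AS author
FROM books a
INNER JOIN authors b ON a.author_id = b.id

Result:
title           | author
----------------+-------
The Old House   | Walker
The Iron Gate   | Walker
Northern Lights | Walker
The Glass Key   | Jones 
Quiet Streets   | Wright


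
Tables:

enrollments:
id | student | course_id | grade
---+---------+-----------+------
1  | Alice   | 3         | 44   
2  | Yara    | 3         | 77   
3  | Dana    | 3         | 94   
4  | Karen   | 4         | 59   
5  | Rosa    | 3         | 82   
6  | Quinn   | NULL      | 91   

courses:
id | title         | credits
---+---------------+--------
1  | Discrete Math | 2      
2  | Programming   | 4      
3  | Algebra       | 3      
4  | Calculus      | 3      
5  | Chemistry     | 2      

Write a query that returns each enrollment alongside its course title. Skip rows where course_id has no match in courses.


INNER JOIN keeps only enrollments rows whose course_id matches an id in courses. Walk through each enrollment:
  - enrollment 1 (Alice): course_id=3 -> matches Algebra
  - enrollment 2 (Yara): course_id=3 -> matches Algebra
  - enrollment 3 (Dana): course_id=3 -> matches Algebra
  - enrollment 4 (Karen): course_id=4 -> matches Calculus
  - enrollment 5 (Rosa): course_id=3 -> matches Algebra
  - enrollment 6 (Quinn): course_id=NULL, no match -> dropped
So 1 of 6 rows is dropped.

SQL:
SELECT a.student, b.title AS course
FROM enrollments a
INNER JOIN courses b ON a.course_id = b.id

Result:
student | course  
--------+---------
Alice   | Algebra 
Yara    | Algebra 
Dana    | Algebra 
Karen   | Calculus
Rosa    | Algebra 


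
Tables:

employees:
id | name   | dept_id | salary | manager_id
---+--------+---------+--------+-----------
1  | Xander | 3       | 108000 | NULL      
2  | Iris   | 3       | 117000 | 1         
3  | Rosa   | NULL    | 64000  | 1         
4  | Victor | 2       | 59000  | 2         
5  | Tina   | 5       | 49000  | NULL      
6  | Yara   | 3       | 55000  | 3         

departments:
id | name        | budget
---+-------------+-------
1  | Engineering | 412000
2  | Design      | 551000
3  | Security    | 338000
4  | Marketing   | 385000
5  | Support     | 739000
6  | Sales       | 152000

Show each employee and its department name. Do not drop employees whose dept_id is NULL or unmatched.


LEFT JOIN keeps every row from employees (the left table); where dept_id has no match in departments, the department columns become NULL. Walk through each employee:
  - employee 1 (Xander): dept_id=3 -> matches Security
  - employee 2 (Iris): dept_id=3 -> matches Security
  - employee 3 (Rosa): dept_id=NULL, no match -> kept with NULL
  - employee 4 (Victor): dept_id=2 -> matches Design
  - employee 5 (Tina): dept_id=5 -> matches Support
  - employee 6 (Yara): dept_id=3 -> matches Security
All 6 rows appear; 1 has NULL department.

SQL:
SELECT a.name, b.name AS department
FROM employees a
LEFT JOIN departments b ON a.dept_id = b.id

Result:
name   | department
-------+-----------
Xander | Security  
Iris   | Security  
Rosa   | NULL      
Victor | Design    
Tina   | Support   
Yara   | Security  


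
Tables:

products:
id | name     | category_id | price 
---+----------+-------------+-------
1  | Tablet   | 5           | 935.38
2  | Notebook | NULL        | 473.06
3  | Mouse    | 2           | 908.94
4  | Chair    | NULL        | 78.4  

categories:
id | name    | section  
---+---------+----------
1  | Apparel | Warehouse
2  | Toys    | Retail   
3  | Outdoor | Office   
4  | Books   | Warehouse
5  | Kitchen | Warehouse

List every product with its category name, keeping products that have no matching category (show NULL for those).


LEFT JOIN keeps every row from products (the left table); where category_id has no match in categories, the category columns become NULL. Walk through each product:
  - product 1 (Tablet): category_id=5 -> matches Kitchen
  - product 2 (Notebook): category_id=NULL, no match -> kept with NULL
  - product 3 (Mouse): category_id=2 -> matches Toys
  - product 4 (Chair): category_id=NULL, no match -> kept with NULL
All 4 rows appear; 2 have NULL category.

SQL:
SELECT a.name, b.name AS category
FROM products a
LEFT JOIN categories b ON a.category_id = b.id

Result:
name     | category
---------+---------
Tablet   | Kitchen 
Notebook | NULL    
Mouse    | Toys    
Chair    | NULL    


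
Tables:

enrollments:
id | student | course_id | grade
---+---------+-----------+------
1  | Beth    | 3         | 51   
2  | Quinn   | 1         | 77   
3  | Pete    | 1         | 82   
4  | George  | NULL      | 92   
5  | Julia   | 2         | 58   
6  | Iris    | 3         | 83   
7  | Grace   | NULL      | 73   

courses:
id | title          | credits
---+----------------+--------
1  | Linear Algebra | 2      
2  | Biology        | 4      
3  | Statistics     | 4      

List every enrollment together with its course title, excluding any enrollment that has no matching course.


INNER JOIN keeps only enrollments rows whose course_id matches an id in courses. Walk through each enrollment:
  - enrollment 1 (Beth): course_id=3 -> matches Statistics
  - enrollment 2 (Quinn): course_id=1 -> matches Linear Algebra
  - enrollment 3 (Pete): course_id=1 -> matches Linear Algebra
  - enrollment 4 (George): course_id=NULL, no match -> dropped
  - enrollment 5 (Julia): course_id=2 -> matches Biology
  - enrollment 6 (Iris): course_id=3 -> matches Statistics
  - enrollment 7 (Grace): course_id=NULL, no match -> dropped
So 2 of 7 rows are dropped.

SQL:
SELECT a.student, b.title AS course
FROM enrollments a
INNER JOIN courses b ON a.course_id = b.id

Result:
student | course        
--------+---------------
Beth    | Statistics    
Quinn   | Linear Algebra
Pete    | Linear Algebra
Julia   | Biology       
Iris    | Statistics    


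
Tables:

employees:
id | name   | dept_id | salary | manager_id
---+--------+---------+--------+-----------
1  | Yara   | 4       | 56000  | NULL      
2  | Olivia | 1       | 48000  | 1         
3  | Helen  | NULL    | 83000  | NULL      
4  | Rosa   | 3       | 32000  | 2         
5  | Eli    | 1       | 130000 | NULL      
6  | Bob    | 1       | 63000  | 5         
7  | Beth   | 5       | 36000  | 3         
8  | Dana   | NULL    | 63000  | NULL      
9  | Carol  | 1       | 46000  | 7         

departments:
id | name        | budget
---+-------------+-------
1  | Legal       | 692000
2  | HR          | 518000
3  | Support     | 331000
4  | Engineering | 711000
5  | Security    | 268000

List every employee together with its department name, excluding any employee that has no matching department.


INNER JOIN keeps only employees rows whose dept_id matches an id in departments. Walk through each employee:
  - employee 1 (Yara): dept_id=4 -> matches Engineering
  - employee 2 (Olivia): dept_id=1 -> matches Legal
  - employee 3 (Helen): dept_id=NULL, no match -> dropped
  - employee 4 (Rosa): dept_id=3 -> matches Support
  - employee 5 (Eli): dept_id=1 -> matches Legal
  - employee 6 (Bob): dept_id=1 -> matches Legal
  - employee 7 (Beth): dept_id=5 -> matches Security
  - employee 8 (Dana): dept_id=NULL, no match -> dropped
  - employee 9 (Carol): dept_id=1 -> matches Legal
So 2 of 9 rows are dropped.

SQL:
SELECT a.name, b.name AS department
FROM employees a
INNER JOIN departments b ON a.dept_id = b.id

Result:
name   | department 
-------+------------
Yara   | Engineering
Olivia | Legal      
Rosa   | Support    
Eli    | Legal      
Bob    | Legal      
Beth   | Security   
Carol  | Legal      


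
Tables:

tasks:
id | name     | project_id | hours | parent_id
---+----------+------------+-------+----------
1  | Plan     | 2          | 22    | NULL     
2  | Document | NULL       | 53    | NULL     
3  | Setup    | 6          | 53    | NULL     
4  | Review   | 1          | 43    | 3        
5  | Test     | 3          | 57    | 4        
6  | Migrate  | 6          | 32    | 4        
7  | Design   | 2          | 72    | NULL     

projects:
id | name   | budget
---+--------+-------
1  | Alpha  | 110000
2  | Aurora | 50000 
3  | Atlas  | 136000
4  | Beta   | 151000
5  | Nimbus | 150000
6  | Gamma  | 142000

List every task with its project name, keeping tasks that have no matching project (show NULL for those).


LEFT JOIN keeps every row from tasks (the left table); where project_id has no match in projects, the project columns become NULL. Walk through each task:
  - task 1 (Plan): project_id=2 -> matches Aurora
  - task 2 (Document): project_id=NULL, no match -> kept with NULL
  - task 3 (Setup): project_id=6 -> matches Gamma
  - task 4 (Review): project_id=1 -> matches Alpha
  - task 5 (Test): project_id=3 -> matches Atlas
  - task 6 (Migrate): project_id=6 -> matches Gamma
  - task 7 (Design): project_id=2 -> matches Aurora
All 7 rows appear; 1 has NULL project.

SQL:
SELECT a.name, b.name AS project
FROM tasks a
LEFT JOIN projects b ON a.project_id = b.id

Result:
name     | project
---------+--------
Plan     | Aurora 
Document | NULL   
Setup    | Gamma  
Review   | Alpha  
Test     | Atlas  
Migrate  | Gamma  
Design   | Aurora 


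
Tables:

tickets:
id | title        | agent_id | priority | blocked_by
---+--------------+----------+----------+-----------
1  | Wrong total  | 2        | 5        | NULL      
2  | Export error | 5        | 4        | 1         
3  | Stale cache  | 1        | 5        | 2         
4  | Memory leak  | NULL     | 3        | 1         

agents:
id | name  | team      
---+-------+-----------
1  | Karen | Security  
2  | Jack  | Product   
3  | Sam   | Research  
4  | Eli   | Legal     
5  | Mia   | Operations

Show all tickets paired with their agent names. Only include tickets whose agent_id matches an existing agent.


INNER JOIN keeps only tickets rows whose agent_id matches an id in agents. Walk through each ticket:
  - ticket 1 (Wrong total): agent_id=2 -> matches Jack
  - ticket 2 (Export error): agent_id=5 -> matches Mia
  - ticket 3 (Stale cache): agent_id=1 -> matches Karen
  - ticket 4 (Memory leak): agent_id=NULL, no match -> dropped
So 1 of 4 rows is dropped.

SQL:
SELECT a.title, b.name AS agent
FROM tickets a
INNER JOIN agents b ON a.agent_id = b.id

Result:
title        | agent
-------------+------
Wrong total  | Jack 
Export error | Mia  
Stale cache  | Karen


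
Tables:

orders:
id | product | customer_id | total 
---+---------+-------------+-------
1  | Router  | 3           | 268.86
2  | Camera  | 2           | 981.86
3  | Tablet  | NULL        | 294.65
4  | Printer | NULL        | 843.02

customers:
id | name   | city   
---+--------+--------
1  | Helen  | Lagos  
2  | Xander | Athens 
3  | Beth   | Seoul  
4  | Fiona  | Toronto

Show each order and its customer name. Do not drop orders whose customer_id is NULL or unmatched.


LEFT JOIN keeps every row from orders (the left table); where customer_id has no match in customers, the customer columns become NULL. Walk through each order:
  - order 1 (Router): customer_id=3 -> matches Beth
  - order 2 (Camera): customer_id=2 -> matches Xander
  - order 3 (Tablet): customer_id=NULL, no match -> kept with NULL
  - order 4 (Printer): customer_id=NULL, no match -> kept with NULL
All 4 rows appear; 2 have NULL customer.

SQL:
SELECT a.product, b.name AS customer
FROM orders a
LEFT JOIN customers b ON a.customer_id = b.id

Result:
product | customer
--------+---------
Router  | Beth    
Camera  | Xander  
Tablet  | NULL    
Printer | NULL    


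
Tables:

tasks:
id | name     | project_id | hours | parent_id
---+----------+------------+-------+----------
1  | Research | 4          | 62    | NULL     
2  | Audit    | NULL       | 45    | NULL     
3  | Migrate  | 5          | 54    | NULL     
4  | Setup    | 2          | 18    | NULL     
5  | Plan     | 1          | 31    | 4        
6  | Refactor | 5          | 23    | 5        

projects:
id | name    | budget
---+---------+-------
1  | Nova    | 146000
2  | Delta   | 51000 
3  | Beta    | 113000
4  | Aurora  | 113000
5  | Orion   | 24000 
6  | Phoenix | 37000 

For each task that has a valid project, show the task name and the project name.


INNER JOIN keeps only tasks rows whose project_id matches an id in projects. Walk through each task:
  - task 1 (Research): project_id=4 -> matches Aurora
  - task 2 (Audit): project_id=NULL, no match -> dropped
  - task 3 (Migrate): project_id=5 -> matches Orion
  - task 4 (Setup): project_id=2 -> matches Delta
  - task 5 (Plan): project_id=1 -> matches Nova
  - task 6 (Refactor): project_id=5 -> matches Orion
So 1 of 6 rows is dropped.

SQL:
SELECT a.name, b.name AS project
FROM tasks a
INNER JOIN projects b ON a.project_id = b.id

Result:
name     | project
---------+--------
Research | Aurora 
Migrate  | Orion  
Setup    | Delta  
Plan     | Nova   
Refactor | Orion  


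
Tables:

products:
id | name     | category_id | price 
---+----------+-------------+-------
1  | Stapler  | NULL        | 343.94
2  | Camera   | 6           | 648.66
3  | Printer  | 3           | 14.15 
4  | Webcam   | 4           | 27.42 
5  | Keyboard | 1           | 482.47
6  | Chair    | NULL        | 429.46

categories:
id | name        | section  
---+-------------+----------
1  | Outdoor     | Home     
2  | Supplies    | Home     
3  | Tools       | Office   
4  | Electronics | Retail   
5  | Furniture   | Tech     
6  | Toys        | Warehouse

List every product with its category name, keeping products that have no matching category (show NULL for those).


LEFT JOIN keeps every row from products (the left table); where category_id has no match in categories, the category columns become NULL. Walk through each product:
  - product 1 (Stapler): category_id=NULL, no match -> kept with NULL
  - product 2 (Camera): category_id=6 -> matches Toys
  - product 3 (Printer): category_id=3 -> matches Tools
  - product 4 (Webcam): category_id=4 -> matches Electronics
  - product 5 (Keyboard): category_id=1 -> matches Outdoor
  - product 6 (Chair): category_id=NULL, no match -> kept with NULL
All 6 rows appear; 2 have NULL category.

SQL:
SELECT a.name, b.name AS category
FROM products a
LEFT JOIN categories b ON a.category_id = b.id

Result:
name     | category   
---------+------------
Stapler  | NULL       
Camera   | Toys       
Printer  | Tools      
Webcam   | Electronics
Keyboard | Outdoor    
Chair    | NULL       


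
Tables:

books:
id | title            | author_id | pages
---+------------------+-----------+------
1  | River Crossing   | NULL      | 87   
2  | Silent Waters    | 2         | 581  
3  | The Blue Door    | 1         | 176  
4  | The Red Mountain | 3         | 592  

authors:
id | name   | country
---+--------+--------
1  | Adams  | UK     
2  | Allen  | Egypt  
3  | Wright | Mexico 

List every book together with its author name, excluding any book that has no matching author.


INNER JOIN keeps only books rows whose author_id matches an id in authors. Walk through each book:
  - book 1 (River Crossing): author_id=NULL, no match -> dropped
  - book 2 (Silent Waters): author_id=2 -> matches Allen
  - book 3 (The Blue Door): author_id=1 -> matches Adams
  - book 4 (The Red Mountain): author_id=3 -> matches Wright
So 1 of 4 rows is dropped.

SQL:
SELECT a.title, b.name AS author
FROM books a
INNER JOIN authors b ON a.author_id = b.id

Result:
title            | author
-----------------+-------
Silent Waters    | Allen 
The Blue Door    | Adams 
The Red Mountain | Wright


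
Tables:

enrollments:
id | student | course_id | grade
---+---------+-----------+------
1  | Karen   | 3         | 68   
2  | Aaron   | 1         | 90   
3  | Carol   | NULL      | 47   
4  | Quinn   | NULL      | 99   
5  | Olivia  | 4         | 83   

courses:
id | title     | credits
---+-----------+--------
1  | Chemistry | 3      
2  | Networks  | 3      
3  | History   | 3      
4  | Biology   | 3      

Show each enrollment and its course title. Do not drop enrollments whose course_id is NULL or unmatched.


LEFT JOIN keeps every row from enrollments (the left table); where course_id has no match in courses, the course columns become NULL. Walk through each enrollment:
  - enrollment 1 (Karen): course_id=3 -> matches History
  - enrollment 2 (Aaron): course_id=1 -> matches Chemistry
  - enrollment 3 (Carol): course_id=NULL, no match -> kept with NULL
  - enrollment 4 (Quinn): course_id=NULL, no match -> kept with NULL
  - enrollment 5 (Olivia): course_id=4 -> matches Biology
All 5 rows appear; 2 have NULL course.

SQL:
SELECT a.student, b.title AS course
FROM enrollments a
LEFT JOIN courses b ON a.course_id = b.id

Result:
student | course   
--------+----------
Karen   | History  
Aaron   | Chemistry
Carol   | NULL     
Quinn   | NULL     
Olivia  | Biology  


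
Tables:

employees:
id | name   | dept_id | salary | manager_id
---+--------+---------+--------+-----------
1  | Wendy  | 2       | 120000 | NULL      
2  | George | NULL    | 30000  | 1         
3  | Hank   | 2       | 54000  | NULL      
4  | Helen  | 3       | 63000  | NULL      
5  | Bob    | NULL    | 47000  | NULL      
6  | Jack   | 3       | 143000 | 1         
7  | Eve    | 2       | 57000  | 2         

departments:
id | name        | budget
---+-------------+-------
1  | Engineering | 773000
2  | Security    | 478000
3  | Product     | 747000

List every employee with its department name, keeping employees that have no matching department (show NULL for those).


LEFT JOIN keeps every row from employees (the left table); where dept_id has no match in departments, the department columns become NULL. Walk through each employee:
  - employee 1 (Wendy): dept_id=2 -> matches Security
  - employee 2 (George): dept_id=NULL, no match -> kept with NULL
  - employee 3 (Hank): dept_id=2 -> matches Security
  - employee 4 (Helen): dept_id=3 -> matches Product
  - employee 5 (Bob): dept_id=NULL, no match -> kept with NULL
  - employee 6 (Jack): dept_id=3 -> matches Product
  - employee 7 (Eve): dept_id=2 -> matches Security
All 7 rows appear; 2 have NULL department.

SQL:
SELECT a.name, b.name AS department
FROM employees a
LEFT JOIN departments b ON a.dept_id = b.id

Result:
name   | department
-------+-----------
Wendy  | Security  
George | NULL      
Hank   | Security  
Helen  | Product   
Bob    | NULL      
Jack   | Product   
Eve    | Security  


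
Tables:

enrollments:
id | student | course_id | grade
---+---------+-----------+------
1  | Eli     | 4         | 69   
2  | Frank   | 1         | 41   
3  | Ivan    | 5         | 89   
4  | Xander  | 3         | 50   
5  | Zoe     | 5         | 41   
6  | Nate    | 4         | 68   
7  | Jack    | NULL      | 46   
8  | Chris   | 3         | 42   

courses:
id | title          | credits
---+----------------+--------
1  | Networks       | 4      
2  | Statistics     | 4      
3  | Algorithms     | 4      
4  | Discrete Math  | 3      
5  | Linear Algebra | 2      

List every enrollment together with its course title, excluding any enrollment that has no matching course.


INNER JOIN keeps only enrollments rows whose course_id matches an id in courses. Walk through each enrollment:
  - enrollment 1 (Eli): course_id=4 -> matches Discrete Math
  - enrollment 2 (Frank): course_id=1 -> matches Networks
  - enrollment 3 (Ivan): course_id=5 -> matches Linear Algebra
  - enrollment 4 (Xander): course_id=3 -> matches Algorithms
  - enrollment 5 (Zoe): course_id=5 -> matches Linear Algebra
  - enrollment 6 (Nate): course_id=4 -> matches Discrete Math
  - enrollment 7 (Jack): course_id=NULL, no match -> dropped
  - enrollment 8 (Chris): course_id=3 -> matches Algorithms
So 1 of 8 rows is dropped.

SQL:
SELECT a.student, b.title AS course
FROM enrollments a
INNER JOIN courses b ON a.course_id = b.id

Result:
student | course        
--------+---------------
Eli     | Discrete Math 
Frank   | Networks      
Ivan    | Linear Algebra
Xander  | Algorithms    
Zoe     | Linear Algebra
Nate    | Discrete Math 
Chris   | Algorithms    


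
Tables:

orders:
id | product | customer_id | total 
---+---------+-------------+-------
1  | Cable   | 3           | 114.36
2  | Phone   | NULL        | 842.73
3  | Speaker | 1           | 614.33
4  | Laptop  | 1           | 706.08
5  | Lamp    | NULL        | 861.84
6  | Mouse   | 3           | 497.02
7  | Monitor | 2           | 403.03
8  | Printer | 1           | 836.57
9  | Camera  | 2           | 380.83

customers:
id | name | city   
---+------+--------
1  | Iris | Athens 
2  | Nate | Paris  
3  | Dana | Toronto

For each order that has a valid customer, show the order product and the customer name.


INNER JOIN keeps only orders rows whose customer_id matches an id in customers. Walk through each order:
  - order 1 (Cable): customer_id=3 -> matches Dana
  - order 2 (Phone): customer_id=NULL, no match -> dropped
  - order 3 (Speaker): customer_id=1 -> matches Iris
  - order 4 (Laptop): customer_id=1 -> matches Iris
  - order 5 (Lamp): customer_id=NULL, no match -> dropped
  - order 6 (Mouse): customer_id=3 -> matches Dana
  - order 7 (Monitor): customer_id=2 -> matches Nate
  - order 8 (Printer): customer_id=1 -> matches Iris
  - order 9 (Camera): customer_id=2 -> matches Nate
So 2 of 9 rows are dropped.

SQL:
SELECT a.product, b.name AS customer
FROM orders a
INNER JOIN customers b ON a.customer_id = b.id

Result:
product | customer
--------+---------
Cable   | Dana    
Speaker | Iris    
Laptop  | Iris    
Mouse   | Dana    
Monitor | Nate    
Printer | Iris    
Camera  | Nate    


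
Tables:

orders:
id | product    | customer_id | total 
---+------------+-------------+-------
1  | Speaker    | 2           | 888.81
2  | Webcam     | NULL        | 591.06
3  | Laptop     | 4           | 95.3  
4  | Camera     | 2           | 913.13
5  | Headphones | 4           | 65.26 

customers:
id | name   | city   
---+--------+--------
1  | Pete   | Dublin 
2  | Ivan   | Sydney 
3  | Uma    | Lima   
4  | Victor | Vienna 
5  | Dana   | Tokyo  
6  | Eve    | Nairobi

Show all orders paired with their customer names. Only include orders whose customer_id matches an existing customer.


INNER JOIN keeps only orders rows whose customer_id matches an id in customers. Walk through each order:
  - order 1 (Speaker): customer_id=2 -> matches Ivan
  - order 2 (Webcam): customer_id=NULL, no match -> dropped
  - order 3 (Laptop): customer_id=4 -> matches Victor
  - order 4 (Camera): customer_id=2 -> matches Ivan
  - order 5 (Headphones): customer_id=4 -> matches Victor
So 1 of 5 rows is dropped.

SQL:
SELECT a.product, b.name AS customer
FROM orders a
INNER JOIN customers b ON a.customer_id = b.id

Result:
product    | customer
-----------+---------
Speaker    | Ivan    
Laptop     | Victor  
Camera     | Ivan    
Headphones | Victor  


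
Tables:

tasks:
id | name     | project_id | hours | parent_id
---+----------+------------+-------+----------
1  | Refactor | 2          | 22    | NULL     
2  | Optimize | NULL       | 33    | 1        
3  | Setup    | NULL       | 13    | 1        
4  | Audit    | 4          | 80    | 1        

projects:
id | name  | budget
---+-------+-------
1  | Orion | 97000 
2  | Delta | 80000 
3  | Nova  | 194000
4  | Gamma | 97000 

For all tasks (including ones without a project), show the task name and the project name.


LEFT JOIN keeps every row from tasks (the left table); where project_id has no match in projects, the project columns become NULL. Walk through each task:
  - task 1 (Refactor): project_id=2 -> matches Delta
  - task 2 (Optimize): project_id=NULL, no match -> kept with NULL
  - task 3 (Setup): project_id=NULL, no match -> kept with NULL
  - task 4 (Audit): project_id=4 -> matches Gamma
All 4 rows appear; 2 have NULL project.

SQL:
SELECT a.name, b.name AS project
FROM tasks a
LEFT JOIN projects b ON a.project_id = b.id

Result:
name     | project
---------+--------
Refactor | Delta  
Optimize | NULL   
Setup    | NULL   
Audit    | Gamma  


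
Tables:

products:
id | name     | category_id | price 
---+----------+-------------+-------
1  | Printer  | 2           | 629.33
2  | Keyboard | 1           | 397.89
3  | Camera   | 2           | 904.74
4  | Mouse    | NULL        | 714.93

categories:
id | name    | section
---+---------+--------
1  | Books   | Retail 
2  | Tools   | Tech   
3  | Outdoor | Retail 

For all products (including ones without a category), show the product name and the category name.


LEFT JOIN keeps every row from products (the left table); where category_id has no match in categories, the category columns become NULL. Walk through each product:
  - product 1 (Printer): category_id=2 -> matches Tools
  - product 2 (Keyboard): category_id=1 -> matches Books
  - product 3 (Camera): category_id=2 -> matches Tools
  - product 4 (Mouse): category_id=NULL, no match -> kept with NULL
All 4 rows appear; 1 has NULL category.

SQL:
SELECT a.name, b.name AS category
FROM products a
LEFT JOIN categories b ON a.category_id = b.id

Result:
name     | category
---------+---------
Printer  | Tools   
Keyboard | Books   
Camera   | Tools   
Mouse    | NULL    
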